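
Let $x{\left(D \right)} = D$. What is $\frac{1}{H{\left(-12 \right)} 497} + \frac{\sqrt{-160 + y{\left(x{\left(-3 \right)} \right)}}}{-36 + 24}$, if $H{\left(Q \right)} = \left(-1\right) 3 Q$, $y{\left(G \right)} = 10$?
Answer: $\frac{1}{17892} - \frac{5 i \sqrt{6}}{12} \approx 5.5891 \cdot 10^{-5} - 1.0206 i$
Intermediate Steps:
$H{\left(Q \right)} = - 3 Q$
$\frac{1}{H{\left(-12 \right)} 497} + \frac{\sqrt{-160 + y{\left(x{\left(-3 \right)} \right)}}}{-36 + 24} = \frac{1}{\left(-3\right) \left(-12\right) 497} + \frac{\sqrt{-160 + 10}}{-36 + 24} = \frac{1}{36} \cdot \frac{1}{497} + \frac{\sqrt{-150}}{-12} = \frac{1}{36} \cdot \frac{1}{497} + 5 i \sqrt{6} \left(- \frac{1}{12}\right) = \frac{1}{17892} - \frac{5 i \sqrt{6}}{12}$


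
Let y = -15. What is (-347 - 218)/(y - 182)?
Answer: 565/197 ≈ 2.8680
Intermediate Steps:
(-347 - 218)/(y - 182) = (-347 - 218)/(-15 - 182) = -565/(-197) = -565*(-1/197) = 565/197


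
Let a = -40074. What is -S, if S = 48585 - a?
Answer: -88659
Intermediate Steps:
S = 88659 (S = 48585 - 1*(-40074) = 48585 + 40074 = 88659)
-S = -1*88659 = -88659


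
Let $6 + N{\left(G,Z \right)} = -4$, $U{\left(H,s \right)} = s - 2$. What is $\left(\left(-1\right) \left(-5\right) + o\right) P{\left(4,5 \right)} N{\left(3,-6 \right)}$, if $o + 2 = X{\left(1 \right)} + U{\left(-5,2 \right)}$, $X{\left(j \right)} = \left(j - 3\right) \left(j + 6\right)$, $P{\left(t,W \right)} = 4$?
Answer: $440$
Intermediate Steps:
$U{\left(H,s \right)} = -2 + s$ ($U{\left(H,s \right)} = s - 2 = -2 + s$)
$X{\left(j \right)} = \left(-3 + j\right) \left(6 + j\right)$
$N{\left(G,Z \right)} = -10$ ($N{\left(G,Z \right)} = -6 - 4 = -10$)
$o = -16$ ($o = -2 + \left(\left(-18 + 1^{2} + 3 \cdot 1\right) + \left(-2 + 2\right)\right) = -2 + \left(\left(-18 + 1 + 3\right) + 0\right) = -2 + \left(-14 + 0\right) = -2 - 14 = -16$)
$\left(\left(-1\right) \left(-5\right) + o\right) P{\left(4,5 \right)} N{\left(3,-6 \right)} = \left(\left(-1\right) \left(-5\right) - 16\right) 4 \left(-10\right) = \left(5 - 16\right) 4 \left(-10\right) = \left(-11\right) 4 \left(-10\right) = \left(-44\right) \left(-10\right) = 440$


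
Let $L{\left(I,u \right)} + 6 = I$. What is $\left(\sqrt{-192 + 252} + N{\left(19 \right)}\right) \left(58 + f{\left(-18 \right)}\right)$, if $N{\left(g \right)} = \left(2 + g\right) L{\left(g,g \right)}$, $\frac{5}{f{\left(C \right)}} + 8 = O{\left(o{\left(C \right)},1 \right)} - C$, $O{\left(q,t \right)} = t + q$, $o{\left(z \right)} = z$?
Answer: $15639 + \frac{802 \sqrt{15}}{7} \approx 16083.0$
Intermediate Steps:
$L{\left(I,u \right)} = -6 + I$
$O{\left(q,t \right)} = q + t$
$f{\left(C \right)} = - \frac{5}{7}$ ($f{\left(C \right)} = \frac{5}{-8 + \left(\left(C + 1\right) - C\right)} = \frac{5}{-8 + \left(\left(1 + C\right) - C\right)} = \frac{5}{-8 + 1} = \frac{5}{-7} = 5 \left(- \frac{1}{7}\right) = - \frac{5}{7}$)
$N{\left(g \right)} = \left(-6 + g\right) \left(2 + g\right)$ ($N{\left(g \right)} = \left(2 + g\right) \left(-6 + g\right) = \left(-6 + g\right) \left(2 + g\right)$)
$\left(\sqrt{-192 + 252} + N{\left(19 \right)}\right) \left(58 + f{\left(-18 \right)}\right) = \left(\sqrt{-192 + 252} + \left(-6 + 19\right) \left(2 + 19\right)\right) \left(58 - \frac{5}{7}\right) = \left(\sqrt{60} + 13 \cdot 21\right) \frac{401}{7} = \left(2 \sqrt{15} + 273\right) \frac{401}{7} = \left(273 + 2 \sqrt{15}\right) \frac{401}{7} = 15639 + \frac{802 \sqrt{15}}{7}$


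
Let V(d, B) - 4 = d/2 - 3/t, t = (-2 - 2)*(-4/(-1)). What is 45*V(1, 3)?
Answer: 3375/16 ≈ 210.94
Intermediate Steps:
t = -16 (t = -(-16)*(-1) = -4*4 = -16)
V(d, B) = 67/16 + d/2 (V(d, B) = 4 + (d/2 - 3/(-16)) = 4 + (d*(½) - 3*(-1/16)) = 4 + (d/2 + 3/16) = 4 + (3/16 + d/2) = 67/16 + d/2)
45*V(1, 3) = 45*(67/16 + (½)*1) = 45*(67/16 + ½) = 45*(75/16) = 3375/16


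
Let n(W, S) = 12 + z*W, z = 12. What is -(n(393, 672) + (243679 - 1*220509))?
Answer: -27898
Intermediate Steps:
n(W, S) = 12 + 12*W
-(n(393, 672) + (243679 - 1*220509)) = -((12 + 12*393) + (243679 - 1*220509)) = -((12 + 4716) + (243679 - 220509)) = -(4728 + 23170) = -1*27898 = -27898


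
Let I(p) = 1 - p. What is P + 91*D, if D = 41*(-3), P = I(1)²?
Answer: -11193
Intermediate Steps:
P = 0 (P = (1 - 1*1)² = (1 - 1)² = 0² = 0)
D = -123
P + 91*D = 0 + 91*(-123) = 0 - 11193 = -11193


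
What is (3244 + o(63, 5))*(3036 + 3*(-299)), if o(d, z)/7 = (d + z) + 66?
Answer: 8945298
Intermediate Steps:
o(d, z) = 462 + 7*d + 7*z (o(d, z) = 7*((d + z) + 66) = 7*(66 + d + z) = 462 + 7*d + 7*z)
(3244 + o(63, 5))*(3036 + 3*(-299)) = (3244 + (462 + 7*63 + 7*5))*(3036 + 3*(-299)) = (3244 + (462 + 441 + 35))*(3036 - 897) = (3244 + 938)*2139 = 4182*2139 = 8945298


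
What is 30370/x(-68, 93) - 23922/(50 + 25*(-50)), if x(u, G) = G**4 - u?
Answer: 298254681503/14961053800 ≈ 19.935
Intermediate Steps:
30370/x(-68, 93) - 23922/(50 + 25*(-50)) = 30370/(93**4 - 1*(-68)) - 23922/(50 + 25*(-50)) = 30370/(74805201 + 68) - 23922/(50 - 1250) = 30370/74805269 - 23922/(-1200) = 30370*(1/74805269) - 23922*(-1/1200) = 30370/74805269 + 3987/200 = 298254681503/14961053800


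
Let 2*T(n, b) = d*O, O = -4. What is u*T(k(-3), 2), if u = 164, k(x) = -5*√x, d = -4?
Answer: 1312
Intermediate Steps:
T(n, b) = 8 (T(n, b) = (-4*(-4))/2 = (½)*16 = 8)
u*T(k(-3), 2) = 164*8 = 1312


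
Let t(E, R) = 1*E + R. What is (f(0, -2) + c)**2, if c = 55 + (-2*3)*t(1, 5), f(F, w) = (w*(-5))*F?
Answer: 361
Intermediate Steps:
t(E, R) = E + R
f(F, w) = -5*F*w (f(F, w) = (-5*w)*F = -5*F*w)
c = 19 (c = 55 + (-2*3)*(1 + 5) = 55 - 6*6 = 55 - 36 = 19)
(f(0, -2) + c)**2 = (-5*0*(-2) + 19)**2 = (0 + 19)**2 = 19**2 = 361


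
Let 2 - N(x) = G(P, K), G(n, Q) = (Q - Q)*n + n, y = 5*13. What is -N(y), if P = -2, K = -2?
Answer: -4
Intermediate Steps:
y = 65
G(n, Q) = n (G(n, Q) = 0*n + n = 0 + n = n)
N(x) = 4 (N(x) = 2 - 1*(-2) = 2 + 2 = 4)
-N(y) = -1*4 = -4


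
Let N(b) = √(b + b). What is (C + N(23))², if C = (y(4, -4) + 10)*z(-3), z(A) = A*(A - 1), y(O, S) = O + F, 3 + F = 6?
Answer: (204 + √46)² ≈ 44429.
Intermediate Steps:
F = 3 (F = -3 + 6 = 3)
y(O, S) = 3 + O (y(O, S) = O + 3 = 3 + O)
z(A) = A*(-1 + A)
N(b) = √2*√b (N(b) = √(2*b) = √2*√b)
C = 204 (C = ((3 + 4) + 10)*(-3*(-1 - 3)) = (7 + 10)*(-3*(-4)) = 17*12 = 204)
(C + N(23))² = (204 + √2*√23)² = (204 + √46)²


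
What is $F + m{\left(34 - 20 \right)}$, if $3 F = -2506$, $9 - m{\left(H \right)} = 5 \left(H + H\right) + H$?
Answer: $- \frac{2941}{3} \approx -980.33$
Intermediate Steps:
$m{\left(H \right)} = 9 - 11 H$ ($m{\left(H \right)} = 9 - \left(5 \left(H + H\right) + H\right) = 9 - \left(5 \cdot 2 H + H\right) = 9 - \left(10 H + H\right) = 9 - 11 H$)
$F = - \frac{2506}{3}$ ($F = \frac{1}{3} \left(-2506\right) = - \frac{2506}{3} \approx -835.33$)
$F + m{\left(34 - 20 \right)} = - \frac{2506}{3} + \left(9 - 11 \left(34 - 20\right)\right) = - \frac{2506}{3} + \left(9 - 154\right) = - \frac{2506}{3} - 145 = - \frac{2941}{3}$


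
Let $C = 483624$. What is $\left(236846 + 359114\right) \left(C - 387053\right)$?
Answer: $57552453160$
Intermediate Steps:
$\left(236846 + 359114\right) \left(C - 387053\right) = \left(236846 + 359114\right) \left(483624 - 387053\right) = 595960 \cdot 96571 = 57552453160$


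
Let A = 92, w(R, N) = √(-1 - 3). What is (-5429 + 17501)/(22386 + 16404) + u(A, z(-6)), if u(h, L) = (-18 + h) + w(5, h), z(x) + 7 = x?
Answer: 480422/6465 + 2*I ≈ 74.311 + 2.0*I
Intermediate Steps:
z(x) = -7 + x
w(R, N) = 2*I (w(R, N) = √(-4) = 2*I)
u(h, L) = -18 + h + 2*I (u(h, L) = (-18 + h) + 2*I = -18 + h + 2*I)
(-5429 + 17501)/(22386 + 16404) + u(A, z(-6)) = (-5429 + 17501)/(22386 + 16404) + (-18 + 92 + 2*I) = 12072/38790 + (74 + 2*I) = 12072*(1/38790) + (74 + 2*I) = 2012/6465 + (74 + 2*I) = 480422/6465 + 2*I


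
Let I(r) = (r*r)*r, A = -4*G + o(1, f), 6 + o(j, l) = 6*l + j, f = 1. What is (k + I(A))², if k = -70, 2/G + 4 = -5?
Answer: 2126777689/531441 ≈ 4001.9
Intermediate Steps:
G = -2/9 (G = 2/(-4 - 5) = 2/(-9) = 2*(-⅑) = -2/9 ≈ -0.22222)
o(j, l) = -6 + j + 6*l (o(j, l) = -6 + (6*l + j) = -6 + (j + 6*l) = -6 + j + 6*l)
A = 17/9 (A = -4*(-2/9) + (-6 + 1 + 6*1) = 8/9 + (-6 + 1 + 6) = 8/9 + 1 = 17/9 ≈ 1.8889)
I(r) = r³ (I(r) = r²*r = r³)
(k + I(A))² = (-70 + (17/9)³)² = (-70 + 4913/729)² = (-46117/729)² = 2126777689/531441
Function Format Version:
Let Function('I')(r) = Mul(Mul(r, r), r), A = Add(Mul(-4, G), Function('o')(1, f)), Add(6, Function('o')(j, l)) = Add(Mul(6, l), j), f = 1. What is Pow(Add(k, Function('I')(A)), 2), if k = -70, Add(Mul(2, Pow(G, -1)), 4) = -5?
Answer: Rational(2126777689, 531441) ≈ 4001.9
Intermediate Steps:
G = Rational(-2, 9) (G = Mul(2, Pow(Add(-4, -5), -1)) = Mul(2, Pow(-9, -1)) = Mul(2, Rational(-1, 9)) = Rational(-2, 9) ≈ -0.22222)
Function('o')(j, l) = Add(-6, j, Mul(6, l)) (Function('o')(j, l) = Add(-6, Add(Mul(6, l), j)) = Add(-6, Add(j, Mul(6, l))) = Add(-6, j, Mul(6, l)))
A = Rational(17, 9) (A = Add(Mul(-4, Rational(-2, 9)), Add(-6, 1, Mul(6, 1))) = Add(Rational(8, 9), Add(-6, 1, 6)) = Add(Rational(8, 9), 1) = Rational(17, 9) ≈ 1.8889)
Function('I')(r) = Pow(r, 3) (Function('I')(r) = Mul(Pow(r, 2), r) = Pow(r, 3))
Pow(Add(k, Function('I')(A)), 2) = Pow(Add(-70, Pow(Rational(17, 9), 3)), 2) = Pow(Add(-70, Rational(4913, 729)), 2) = Pow(Rational(-46117, 729), 2) = Rational(2126777689, 531441)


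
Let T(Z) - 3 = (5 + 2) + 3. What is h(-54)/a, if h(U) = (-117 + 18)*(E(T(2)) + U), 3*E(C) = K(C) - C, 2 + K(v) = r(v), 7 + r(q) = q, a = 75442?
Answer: 5643/75442 ≈ 0.074799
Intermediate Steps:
r(q) = -7 + q
K(v) = -9 + v (K(v) = -2 + (-7 + v) = -9 + v)
T(Z) = 13 (T(Z) = 3 + ((5 + 2) + 3) = 3 + (7 + 3) = 3 + 10 = 13)
E(C) = -3 (E(C) = ((-9 + C) - C)/3 = (1/3)*(-9) = -3)
h(U) = 297 - 99*U (h(U) = (-117 + 18)*(-3 + U) = -99*(-3 + U) = 297 - 99*U)
h(-54)/a = (297 - 99*(-54))/75442 = (297 + 5346)*(1/75442) = 5643*(1/75442) = 5643/75442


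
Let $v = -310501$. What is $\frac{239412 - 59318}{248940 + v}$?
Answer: $- \frac{180094}{61561} \approx -2.9255$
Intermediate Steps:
$\frac{239412 - 59318}{248940 + v} = \frac{239412 - 59318}{248940 - 310501} = \frac{180094}{-61561} = 180094 \left(- \frac{1}{61561}\right) = - \frac{180094}{61561}$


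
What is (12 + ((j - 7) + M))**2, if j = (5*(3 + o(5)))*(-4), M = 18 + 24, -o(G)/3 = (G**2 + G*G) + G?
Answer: 10804369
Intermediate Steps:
o(G) = -6*G**2 - 3*G (o(G) = -3*((G**2 + G*G) + G) = -3*((G**2 + G**2) + G) = -3*(2*G**2 + G) = -3*(G + 2*G**2) = -6*G**2 - 3*G)
M = 42
j = 3240 (j = (5*(3 - 3*5*(1 + 2*5)))*(-4) = (5*(3 - 3*5*(1 + 10)))*(-4) = (5*(3 - 3*5*11))*(-4) = (5*(3 - 165))*(-4) = (5*(-162))*(-4) = -810*(-4) = 3240)
(12 + ((j - 7) + M))**2 = (12 + ((3240 - 7) + 42))**2 = (12 + (3233 + 42))**2 = (12 + 3275)**2 = 3287**2 = 10804369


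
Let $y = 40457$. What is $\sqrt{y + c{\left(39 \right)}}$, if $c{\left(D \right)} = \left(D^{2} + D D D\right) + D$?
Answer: $2 \sqrt{25334} \approx 318.33$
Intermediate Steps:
$c{\left(D \right)} = D + D^{2} + D^{3}$ ($c{\left(D \right)} = \left(D^{2} + D^{2} D\right) + D = \left(D^{2} + D^{3}\right) + D = D + D^{2} + D^{3}$)
$\sqrt{y + c{\left(39 \right)}} = \sqrt{40457 + 39 \left(1 + 39 + 39^{2}\right)} = \sqrt{40457 + 39 \left(1 + 39 + 1521\right)} = \sqrt{40457 + 39 \cdot 1561} = \sqrt{40457 + 60879} = \sqrt{101336} = 2 \sqrt{25334}$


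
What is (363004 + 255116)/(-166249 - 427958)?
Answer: -68680/66023 ≈ -1.0402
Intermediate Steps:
(363004 + 255116)/(-166249 - 427958) = 618120/(-594207) = 618120*(-1/594207) = -68680/66023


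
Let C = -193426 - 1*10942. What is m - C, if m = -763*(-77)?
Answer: 263119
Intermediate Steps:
C = -204368 (C = -193426 - 10942 = -204368)
m = 58751
m - C = 58751 - 1*(-204368) = 58751 + 204368 = 263119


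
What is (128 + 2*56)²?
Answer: 57600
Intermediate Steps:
(128 + 2*56)² = (128 + 112)² = 240² = 57600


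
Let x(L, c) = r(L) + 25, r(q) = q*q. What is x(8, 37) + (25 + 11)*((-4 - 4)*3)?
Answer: -775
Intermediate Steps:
r(q) = q²
x(L, c) = 25 + L² (x(L, c) = L² + 25 = 25 + L²)
x(8, 37) + (25 + 11)*((-4 - 4)*3) = (25 + 8²) + (25 + 11)*((-4 - 4)*3) = (25 + 64) + 36*(-8*3) = 89 + 36*(-24) = 89 - 864 = -775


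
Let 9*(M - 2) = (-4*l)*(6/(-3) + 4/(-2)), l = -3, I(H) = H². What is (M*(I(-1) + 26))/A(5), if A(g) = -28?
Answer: 45/14 ≈ 3.2143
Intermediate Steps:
M = -10/3 (M = 2 + ((-4*(-3))*(6/(-3) + 4/(-2)))/9 = 2 + (12*(6*(-⅓) + 4*(-½)))/9 = 2 + (12*(-2 - 2))/9 = 2 + (12*(-4))/9 = 2 + (⅑)*(-48) = 2 - 16/3 = -10/3 ≈ -3.3333)
(M*(I(-1) + 26))/A(5) = -10*((-1)² + 26)/3/(-28) = -10*(1 + 26)/3*(-1/28) = -10/3*27*(-1/28) = -90*(-1/28) = 45/14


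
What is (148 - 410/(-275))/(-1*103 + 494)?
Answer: 8222/21505 ≈ 0.38233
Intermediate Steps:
(148 - 410/(-275))/(-1*103 + 494) = (148 - 410*(-1/275))/(-103 + 494) = (148 + 82/55)/391 = (8222/55)*(1/391) = 8222/21505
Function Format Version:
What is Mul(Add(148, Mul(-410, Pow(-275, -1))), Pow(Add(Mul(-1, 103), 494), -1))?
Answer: Rational(8222, 21505) ≈ 0.38233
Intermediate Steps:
Mul(Add(148, Mul(-410, Pow(-275, -1))), Pow(Add(Mul(-1, 103), 494), -1)) = Mul(Add(148, Mul(-410, Rational(-1, 275))), Pow(Add(-103, 494), -1)) = Mul(Add(148, Rational(82, 55)), Pow(391, -1)) = Mul(Rational(8222, 55), Rational(1, 391)) = Rational(8222, 21505)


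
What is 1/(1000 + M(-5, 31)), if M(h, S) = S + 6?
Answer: 1/1037 ≈ 0.00096432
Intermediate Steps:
M(h, S) = 6 + S
1/(1000 + M(-5, 31)) = 1/(1000 + (6 + 31)) = 1/(1000 + 37) = 1/1037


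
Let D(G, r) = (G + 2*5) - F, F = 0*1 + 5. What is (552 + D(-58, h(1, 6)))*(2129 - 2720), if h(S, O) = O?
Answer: -294909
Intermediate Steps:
F = 5 (F = 0 + 5 = 5)
D(G, r) = 5 + G (D(G, r) = (G + 2*5) - 1*5 = (G + 10) - 5 = (10 + G) - 5 = 5 + G)
(552 + D(-58, h(1, 6)))*(2129 - 2720) = (552 + (5 - 58))*(2129 - 2720) = (552 - 53)*(-591) = 499*(-591) = -294909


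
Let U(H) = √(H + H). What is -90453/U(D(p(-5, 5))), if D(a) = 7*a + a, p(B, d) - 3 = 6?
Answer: -30151/4 ≈ -7537.8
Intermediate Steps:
p(B, d) = 9 (p(B, d) = 3 + 6 = 9)
D(a) = 8*a
U(H) = √2*√H (U(H) = √(2*H) = √2*√H)
-90453/U(D(p(-5, 5))) = -90453/(√2*√(8*9)) = -90453/(√2*√72) = -90453/(√2*(6*√2)) = -90453/12 = -90453*1/12 = -30151/4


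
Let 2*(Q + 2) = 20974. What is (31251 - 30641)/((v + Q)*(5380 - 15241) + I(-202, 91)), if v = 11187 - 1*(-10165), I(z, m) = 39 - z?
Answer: -305/156972208 ≈ -1.9430e-6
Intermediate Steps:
Q = 10485 (Q = -2 + (½)*20974 = -2 + 10487 = 10485)
v = 21352 (v = 11187 + 10165 = 21352)
(31251 - 30641)/((v + Q)*(5380 - 15241) + I(-202, 91)) = (31251 - 30641)/((21352 + 10485)*(5380 - 15241) + (39 - 1*(-202))) = 610/(31837*(-9861) + (39 + 202)) = 610/(-313944657 + 241) = 610/(-313944416) = 610*(-1/313944416) = -305/156972208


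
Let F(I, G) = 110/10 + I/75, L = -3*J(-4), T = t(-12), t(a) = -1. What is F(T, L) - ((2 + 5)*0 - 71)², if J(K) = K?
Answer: -377251/75 ≈ -5030.0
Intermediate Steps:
T = -1
L = 12 (L = -3*(-4) = 12)
F(I, G) = 11 + I/75 (F(I, G) = 110*(⅒) + I*(1/75) = 11 + I/75)
F(T, L) - ((2 + 5)*0 - 71)² = (11 + (1/75)*(-1)) - ((2 + 5)*0 - 71)² = (11 - 1/75) - (7*0 - 71)² = 824/75 - (0 - 71)² = 824/75 - 1*(-71)² = 824/75 - 1*5041 = 824/75 - 5041 = -377251/75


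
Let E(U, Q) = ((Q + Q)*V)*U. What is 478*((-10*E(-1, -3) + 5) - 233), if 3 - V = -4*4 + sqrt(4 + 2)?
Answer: -653904 + 28680*sqrt(6) ≈ -5.8365e+5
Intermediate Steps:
V = 19 - sqrt(6) (V = 3 - (-4*4 + sqrt(4 + 2)) = 3 - (-16 + sqrt(6)) = 3 + (16 - sqrt(6)) = 19 - sqrt(6) ≈ 16.551)
E(U, Q) = 2*Q*U*(19 - sqrt(6)) (E(U, Q) = ((Q + Q)*(19 - sqrt(6)))*U = ((2*Q)*(19 - sqrt(6)))*U = (2*Q*(19 - sqrt(6)))*U = 2*Q*U*(19 - sqrt(6)))
478*((-10*E(-1, -3) + 5) - 233) = 478*((-20*(-3)*(-1)*(19 - sqrt(6)) + 5) - 233) = 478*((-10*(114 - 6*sqrt(6)) + 5) - 233) = 478*(((-1140 + 60*sqrt(6)) + 5) - 233) = 478*((-1135 + 60*sqrt(6)) - 233) = 478*(-1368 + 60*sqrt(6)) = -653904 + 28680*sqrt(6)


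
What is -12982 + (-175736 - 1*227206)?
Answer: -415924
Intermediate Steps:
-12982 + (-175736 - 1*227206) = -12982 + (-175736 - 227206) = -12982 - 402942 = -415924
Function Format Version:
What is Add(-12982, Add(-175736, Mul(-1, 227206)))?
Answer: -415924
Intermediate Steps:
Add(-12982, Add(-175736, Mul(-1, 227206))) = Add(-12982, Add(-175736, -227206)) = Add(-12982, -402942) = -415924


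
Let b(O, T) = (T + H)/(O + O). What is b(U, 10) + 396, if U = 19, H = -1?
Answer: 15057/38 ≈ 396.24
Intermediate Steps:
b(O, T) = (-1 + T)/(2*O) (b(O, T) = (T - 1)/(O + O) = (-1 + T)/((2*O)) = (-1 + T)*(1/(2*O)) = (-1 + T)/(2*O))
b(U, 10) + 396 = (½)*(-1 + 10)/19 + 396 = (½)*(1/19)*9 + 396 = 9/38 + 396 = 15057/38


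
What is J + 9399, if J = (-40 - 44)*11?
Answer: 8475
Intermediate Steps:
J = -924 (J = -84*11 = -924)
J + 9399 = -924 + 9399 = 8475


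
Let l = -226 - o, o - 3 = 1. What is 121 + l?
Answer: -109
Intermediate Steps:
o = 4 (o = 3 + 1 = 4)
l = -230 (l = -226 - 4 = -230)
121 + l = 121 - 230 = -109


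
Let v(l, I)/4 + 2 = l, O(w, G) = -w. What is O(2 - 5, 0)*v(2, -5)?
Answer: 0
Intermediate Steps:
v(l, I) = -8 + 4*l
O(2 - 5, 0)*v(2, -5) = (-(2 - 5))*(-8 + 4*2) = (-1*(-3))*(-8 + 8) = 3*0 = 0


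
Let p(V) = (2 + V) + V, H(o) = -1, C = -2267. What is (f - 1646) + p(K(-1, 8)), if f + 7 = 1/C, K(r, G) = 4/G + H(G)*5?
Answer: -3763221/2267 ≈ -1660.0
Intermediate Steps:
K(r, G) = -5 + 4/G (K(r, G) = 4/G - 1*5 = 4/G - 5 = -5 + 4/G)
f = -15870/2267 (f = -7 + 1/(-2267) = -7 - 1/2267 = -15870/2267 ≈ -7.0004)
p(V) = 2 + 2*V
(f - 1646) + p(K(-1, 8)) = (-15870/2267 - 1646) + (2 + 2*(-5 + 4/8)) = -3747352/2267 + (2 + 2*(-5 + 4*(1/8))) = -3747352/2267 + (2 + 2*(-5 + 1/2)) = -3747352/2267 + (2 + 2*(-9/2)) = -3747352/2267 + (2 - 9) = -3747352/2267 - 7 = -3763221/2267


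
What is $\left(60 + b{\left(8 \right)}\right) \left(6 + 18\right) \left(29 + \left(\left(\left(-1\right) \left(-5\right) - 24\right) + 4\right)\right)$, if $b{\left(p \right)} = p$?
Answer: $22848$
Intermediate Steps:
$\left(60 + b{\left(8 \right)}\right) \left(6 + 18\right) \left(29 + \left(\left(\left(-1\right) \left(-5\right) - 24\right) + 4\right)\right) = \left(60 + 8\right) \left(6 + 18\right) \left(29 + \left(\left(\left(-1\right) \left(-5\right) - 24\right) + 4\right)\right) = 68 \cdot 24 \left(29 + \left(\left(5 - 24\right) + 4\right)\right) = 68 \cdot 24 \left(29 + \left(-19 + 4\right)\right) = 68 \cdot 24 \left(29 - 15\right) = 68 \cdot 24 \cdot 14 = 68 \cdot 336 = 22848$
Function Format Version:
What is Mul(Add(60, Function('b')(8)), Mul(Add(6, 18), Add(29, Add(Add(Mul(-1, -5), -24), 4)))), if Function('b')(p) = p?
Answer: 22848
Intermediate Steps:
Mul(Add(60, Function('b')(8)), Mul(Add(6, 18), Add(29, Add(Add(Mul(-1, -5), -24), 4)))) = Mul(Add(60, 8), Mul(Add(6, 18), Add(29, Add(Add(Mul(-1, -5), -24), 4)))) = Mul(68, Mul(24, Add(29, Add(Add(5, -24), 4)))) = Mul(68, Mul(24, Add(29, Add(-19, 4)))) = Mul(68, Mul(24, Add(29, -15))) = Mul(68, Mul(24, 14)) = Mul(68, 336) = 22848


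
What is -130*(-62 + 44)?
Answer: 2340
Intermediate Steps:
-130*(-62 + 44) = -130*(-18) = 2340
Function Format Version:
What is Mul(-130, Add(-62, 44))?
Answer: 2340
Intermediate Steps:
Mul(-130, Add(-62, 44)) = Mul(-130, -18) = 2340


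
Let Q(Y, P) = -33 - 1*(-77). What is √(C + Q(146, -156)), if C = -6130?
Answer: I*√6086 ≈ 78.013*I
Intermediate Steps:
Q(Y, P) = 44 (Q(Y, P) = -33 + 77 = 44)
√(C + Q(146, -156)) = √(-6130 + 44) = √(-6086) = I*√6086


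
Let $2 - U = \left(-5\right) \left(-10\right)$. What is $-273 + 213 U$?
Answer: $-10497$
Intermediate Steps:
$U = -48$ ($U = 2 - \left(-5\right) \left(-10\right) = 2 - 50 = -48$)
$-273 + 213 U = -273 + 213 \left(-48\right) = -273 - 10224 = -10497$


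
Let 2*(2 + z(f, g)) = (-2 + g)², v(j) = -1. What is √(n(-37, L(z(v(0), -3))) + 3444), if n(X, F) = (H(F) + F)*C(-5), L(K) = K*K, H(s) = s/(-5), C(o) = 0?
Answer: 2*√861 ≈ 58.686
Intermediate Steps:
z(f, g) = -2 + (-2 + g)²/2
H(s) = -s/5 (H(s) = s*(-⅕) = -s/5)
L(K) = K²
n(X, F) = 0 (n(X, F) = (-F/5 + F)*0 = (4*F/5)*0 = 0)
√(n(-37, L(z(v(0), -3))) + 3444) = √(0 + 3444) = √3444 = 2*√861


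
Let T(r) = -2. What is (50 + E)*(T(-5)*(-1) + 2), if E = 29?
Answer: 316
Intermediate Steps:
(50 + E)*(T(-5)*(-1) + 2) = (50 + 29)*(-2*(-1) + 2) = 79*(2 + 2) = 79*4 = 316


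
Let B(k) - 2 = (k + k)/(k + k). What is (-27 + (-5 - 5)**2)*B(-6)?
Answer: 219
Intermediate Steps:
B(k) = 3 (B(k) = 2 + (k + k)/(k + k) = 2 + (2*k)/((2*k)) = 2 + (2*k)*(1/(2*k)) = 2 + 1 = 3)
(-27 + (-5 - 5)**2)*B(-6) = (-27 + (-5 - 5)**2)*3 = (-27 + (-10)**2)*3 = (-27 + 100)*3 = 73*3 = 219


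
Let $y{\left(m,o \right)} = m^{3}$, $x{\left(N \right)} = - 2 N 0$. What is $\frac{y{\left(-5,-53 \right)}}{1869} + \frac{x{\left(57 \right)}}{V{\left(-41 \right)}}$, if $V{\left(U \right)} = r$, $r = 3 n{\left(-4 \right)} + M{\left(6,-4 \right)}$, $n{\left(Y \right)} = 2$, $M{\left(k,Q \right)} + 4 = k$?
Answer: $- \frac{125}{1869} \approx -0.066881$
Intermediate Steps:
$M{\left(k,Q \right)} = -4 + k$
$x{\left(N \right)} = 0$
$r = 8$ ($r = 3 \cdot 2 + \left(-4 + 6\right) = 6 + 2 = 8$)
$V{\left(U \right)} = 8$
$\frac{y{\left(-5,-53 \right)}}{1869} + \frac{x{\left(57 \right)}}{V{\left(-41 \right)}} = \frac{\left(-5\right)^{3}}{1869} + \frac{0}{8} = \left(-125\right) \frac{1}{1869} + 0 \cdot \frac{1}{8} = - \frac{125}{1869} + 0 = - \frac{125}{1869}$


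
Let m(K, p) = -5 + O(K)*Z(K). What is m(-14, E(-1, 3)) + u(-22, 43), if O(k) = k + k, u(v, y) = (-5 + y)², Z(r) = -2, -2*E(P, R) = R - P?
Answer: 1495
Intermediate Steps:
E(P, R) = P/2 - R/2 (E(P, R) = -(R - P)/2 = P/2 - R/2)
O(k) = 2*k
m(K, p) = -5 - 4*K (m(K, p) = -5 + (2*K)*(-2) = -5 - 4*K)
m(-14, E(-1, 3)) + u(-22, 43) = (-5 - 4*(-14)) + (-5 + 43)² = (-5 + 56) + 38² = 51 + 1444 = 1495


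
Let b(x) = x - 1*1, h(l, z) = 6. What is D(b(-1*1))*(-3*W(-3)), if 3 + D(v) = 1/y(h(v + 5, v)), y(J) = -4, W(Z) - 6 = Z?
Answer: 117/4 ≈ 29.250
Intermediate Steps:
W(Z) = 6 + Z
b(x) = -1 + x (b(x) = x - 1 = -1 + x)
D(v) = -13/4 (D(v) = -3 + 1/(-4) = -3 - ¼ = -13/4)
D(b(-1*1))*(-3*W(-3)) = -(-39)*(6 - 3)/4 = -(-39)*3/4 = -13/4*(-9) = 117/4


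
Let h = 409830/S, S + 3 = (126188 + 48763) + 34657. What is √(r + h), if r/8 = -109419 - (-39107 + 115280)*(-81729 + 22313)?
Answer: √63627846731119675158/41921 ≈ 1.9028e+5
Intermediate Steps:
S = 209605 (S = -3 + ((126188 + 48763) + 34657) = -3 + (174951 + 34657) = -3 + 209608 = 209605)
h = 81966/41921 (h = 409830/209605 = 409830*(1/209605) = 81966/41921 ≈ 1.9552)
r = 36206284392 (r = 8*(-109419 - (-39107 + 115280)*(-81729 + 22313)) = 8*(-109419 - 76173*(-59416)) = 8*(-109419 - 1*(-4525894968)) = 8*(-109419 + 4525894968) = 8*4525785549 = 36206284392)
√(r + h) = √(36206284392 + 81966/41921) = √(1517803648078998/41921) = √63627846731119675158/41921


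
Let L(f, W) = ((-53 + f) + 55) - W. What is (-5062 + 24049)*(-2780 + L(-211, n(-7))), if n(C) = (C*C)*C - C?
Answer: -50372511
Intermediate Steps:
n(C) = C³ - C (n(C) = C²*C - C = C³ - C)
L(f, W) = 2 + f - W (L(f, W) = (2 + f) - W = 2 + f - W)
(-5062 + 24049)*(-2780 + L(-211, n(-7))) = (-5062 + 24049)*(-2780 + (2 - 211 - ((-7)³ - 1*(-7)))) = 18987*(-2780 + (2 - 211 - (-343 + 7))) = 18987*(-2780 + (2 - 211 - 1*(-336))) = 18987*(-2780 + (2 - 211 + 336)) = 18987*(-2780 + 127) = 18987*(-2653) = -50372511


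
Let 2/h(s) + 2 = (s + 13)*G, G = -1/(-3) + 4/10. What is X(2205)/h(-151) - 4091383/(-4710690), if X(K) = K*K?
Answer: -1181820211346717/4710690 ≈ -2.5088e+8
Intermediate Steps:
G = 11/15 (G = -1*(-1/3) + 4*(1/10) = 1/3 + 2/5 = 11/15 ≈ 0.73333)
X(K) = K**2
h(s) = 2/(113/15 + 11*s/15) (h(s) = 2/(-2 + (s + 13)*(11/15)) = 2/(-2 + (13 + s)*(11/15)) = 2/(-2 + (143/15 + 11*s/15)) = 2/(113/15 + 11*s/15))
X(2205)/h(-151) - 4091383/(-4710690) = 2205**2/((30/(113 + 11*(-151)))) - 4091383/(-4710690) = 4862025/((30/(113 - 1661))) - 4091383*(-1/4710690) = 4862025/((30/(-1548))) + 4091383/4710690 = 4862025/((30*(-1/1548))) + 4091383/4710690 = 4862025/(-5/258) + 4091383/4710690 = 4862025*(-258/5) + 4091383/4710690 = -250880490 + 4091383/4710690 = -1181820211346717/4710690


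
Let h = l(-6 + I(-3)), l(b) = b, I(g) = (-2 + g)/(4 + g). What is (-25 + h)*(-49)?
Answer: 1764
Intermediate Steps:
I(g) = (-2 + g)/(4 + g)
h = -11 (h = -6 + (-2 - 3)/(4 - 3) = -6 - 5/1 = -6 + 1*(-5) = -6 - 5 = -11)
(-25 + h)*(-49) = (-25 - 11)*(-49) = -36*(-49) = 1764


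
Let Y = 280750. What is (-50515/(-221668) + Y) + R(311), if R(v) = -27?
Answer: 62227356479/221668 ≈ 2.8072e+5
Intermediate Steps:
(-50515/(-221668) + Y) + R(311) = (-50515/(-221668) + 280750) - 27 = (-50515*(-1/221668) + 280750) - 27 = (50515/221668 + 280750) - 27 = 62233341515/221668 - 27 = 62227356479/221668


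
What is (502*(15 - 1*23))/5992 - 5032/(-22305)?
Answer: -7428142/16706445 ≈ -0.44463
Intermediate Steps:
(502*(15 - 1*23))/5992 - 5032/(-22305) = (502*(15 - 23))*(1/5992) - 5032*(-1/22305) = (502*(-8))*(1/5992) + 5032/22305 = -4016*1/5992 + 5032/22305 = -502/749 + 5032/22305 = -7428142/16706445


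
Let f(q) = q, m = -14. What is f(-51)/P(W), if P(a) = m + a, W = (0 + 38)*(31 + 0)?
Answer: -17/388 ≈ -0.043814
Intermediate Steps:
W = 1178 (W = 38*31 = 1178)
P(a) = -14 + a
f(-51)/P(W) = -51/(-14 + 1178) = -51/1164 = -51*1/1164 = -17/388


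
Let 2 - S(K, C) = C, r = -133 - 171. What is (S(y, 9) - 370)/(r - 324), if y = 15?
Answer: 377/628 ≈ 0.60032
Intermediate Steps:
r = -304
S(K, C) = 2 - C
(S(y, 9) - 370)/(r - 324) = ((2 - 1*9) - 370)/(-304 - 324) = ((2 - 9) - 370)/(-628) = (-7 - 370)*(-1/628) = -377*(-1/628) = 377/628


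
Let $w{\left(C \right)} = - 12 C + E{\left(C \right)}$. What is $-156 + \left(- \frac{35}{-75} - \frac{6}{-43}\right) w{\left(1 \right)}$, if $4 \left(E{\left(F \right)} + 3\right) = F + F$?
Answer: $- \frac{212579}{1290} \approx -164.79$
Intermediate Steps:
$E{\left(F \right)} = -3 + \frac{F}{2}$ ($E{\left(F \right)} = -3 + \frac{F + F}{4} = -3 + \frac{2 F}{4} = -3 + \frac{F}{2}$)
$w{\left(C \right)} = -3 - \frac{23 C}{2}$ ($w{\left(C \right)} = - 12 C + \left(-3 + \frac{C}{2}\right) = -3 - \frac{23 C}{2}$)
$-156 + \left(- \frac{35}{-75} - \frac{6}{-43}\right) w{\left(1 \right)} = -156 + \left(- \frac{35}{-75} - \frac{6}{-43}\right) \left(-3 - \frac{23}{2}\right) = -156 + \left(\left(-35\right) \left(- \frac{1}{75}\right) - - \frac{6}{43}\right) \left(-3 - \frac{23}{2}\right) = -156 + \left(\frac{7}{15} + \frac{6}{43}\right) \left(- \frac{29}{2}\right) = -156 + \frac{391}{645} \left(- \frac{29}{2}\right) = -156 - \frac{11339}{1290} = - \frac{212579}{1290}$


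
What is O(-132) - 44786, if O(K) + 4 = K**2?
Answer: -27366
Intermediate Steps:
O(K) = -4 + K**2
O(-132) - 44786 = (-4 + (-132)**2) - 44786 = (-4 + 17424) - 44786 = 17420 - 44786 = -27366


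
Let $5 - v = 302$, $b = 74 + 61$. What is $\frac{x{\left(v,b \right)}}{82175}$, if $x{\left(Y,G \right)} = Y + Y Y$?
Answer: $\frac{87912}{82175} \approx 1.0698$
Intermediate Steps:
$b = 135$
$v = -297$ ($v = 5 - 302 = -297$)
$x{\left(Y,G \right)} = Y + Y^{2}$
$\frac{x{\left(v,b \right)}}{82175} = \frac{\left(-297\right) \left(1 - 297\right)}{82175} = \left(-297\right) \left(-296\right) \frac{1}{82175} = 87912 \cdot \frac{1}{82175} = \frac{87912}{82175}$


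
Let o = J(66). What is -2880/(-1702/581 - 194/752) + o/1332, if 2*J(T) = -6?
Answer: 93114453337/103053732 ≈ 903.55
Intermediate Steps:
J(T) = -3 (J(T) = (1/2)*(-6) = -3)
o = -3
-2880/(-1702/581 - 194/752) + o/1332 = -2880/(-1702/581 - 194/752) - 3/1332 = -2880/(-1702*1/581 - 194*1/752) - 3*1/1332 = -2880/(-1702/581 - 97/376) - 1/444 = -2880/(-696309/218456) - 1/444 = -2880*(-218456/696309) - 1/444 = 209717760/232103 - 1/444 = 93114453337/103053732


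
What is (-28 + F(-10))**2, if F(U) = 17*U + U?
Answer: 43264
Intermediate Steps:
F(U) = 18*U
(-28 + F(-10))**2 = (-28 + 18*(-10))**2 = (-28 - 180)**2 = (-208)**2 = 43264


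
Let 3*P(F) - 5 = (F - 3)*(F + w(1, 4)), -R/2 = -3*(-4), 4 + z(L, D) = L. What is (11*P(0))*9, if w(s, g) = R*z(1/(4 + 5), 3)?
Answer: -9075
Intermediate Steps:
z(L, D) = -4 + L
R = -24 (R = -(-6)*(-4) = -2*12 = -24)
w(s, g) = 280/3 (w(s, g) = -24*(-4 + 1/(4 + 5)) = -24*(-4 + 1/9) = -24*(-4 + ⅑) = -24*(-35/9) = 280/3)
P(F) = 5/3 + (-3 + F)*(280/3 + F)/3 (P(F) = 5/3 + ((F - 3)*(F + 280/3))/3 = 5/3 + ((-3 + F)*(280/3 + F))/3 = 5/3 + (-3 + F)*(280/3 + F)/3)
(11*P(0))*9 = (11*(-275/3 + (⅓)*0² + (271/9)*0))*9 = (11*(-275/3 + (⅓)*0 + 0))*9 = (11*(-275/3 + 0 + 0))*9 = (11*(-275/3))*9 = -3025/3*9 = -9075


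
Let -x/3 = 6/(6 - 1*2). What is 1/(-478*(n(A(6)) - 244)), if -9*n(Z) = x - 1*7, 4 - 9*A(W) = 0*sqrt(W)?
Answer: 9/1044191 ≈ 8.6191e-6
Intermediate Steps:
x = -9/2 (x = -18/(6 - 1*2) = -18/(6 - 2) = -18/4 = -3*3/2 = -9/2 ≈ -4.5000)
A(W) = 4/9 (A(W) = 4/9 - 0*sqrt(W) = 4/9 - 1/9*0 = 4/9 + 0 = 4/9)
n(Z) = 23/18 (n(Z) = -(-9/2 - 1*7)/9 = -(-9/2 - 7)/9 = -1/9*(-23/2) = 23/18)
1/(-478*(n(A(6)) - 244)) = 1/(-478*(23/18 - 244)) = 1/(-478*(-4369/18)) = 1/(1044191/9) = 9/1044191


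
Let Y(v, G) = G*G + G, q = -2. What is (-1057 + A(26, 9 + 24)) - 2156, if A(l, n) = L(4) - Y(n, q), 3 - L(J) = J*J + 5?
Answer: -3233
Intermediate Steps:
Y(v, G) = G + G**2 (Y(v, G) = G**2 + G = G + G**2)
L(J) = -2 - J**2 (L(J) = 3 - (J*J + 5) = 3 - (J**2 + 5) = 3 - (5 + J**2) = 3 + (-5 - J**2) = -2 - J**2)
A(l, n) = -20 (A(l, n) = (-2 - 1*4**2) - (-2)*(1 - 2) = (-2 - 1*16) - (-2)*(-1) = (-2 - 16) - 1*2 = -18 - 2 = -20)
(-1057 + A(26, 9 + 24)) - 2156 = (-1057 - 20) - 2156 = -1077 - 2156 = -3233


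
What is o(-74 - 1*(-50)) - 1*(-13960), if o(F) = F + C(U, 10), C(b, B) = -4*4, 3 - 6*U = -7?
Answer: 13920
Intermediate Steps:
U = 5/3 (U = ½ - ⅙*(-7) = ½ + 7/6 = 5/3 ≈ 1.6667)
C(b, B) = -16
o(F) = -16 + F (o(F) = F - 16 = -16 + F)
o(-74 - 1*(-50)) - 1*(-13960) = (-16 + (-74 - 1*(-50))) - 1*(-13960) = (-16 + (-74 + 50)) + 13960 = (-16 - 24) + 13960 = -40 + 13960 = 13920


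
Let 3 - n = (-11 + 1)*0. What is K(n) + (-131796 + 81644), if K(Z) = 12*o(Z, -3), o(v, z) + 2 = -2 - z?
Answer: -50164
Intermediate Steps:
o(v, z) = -4 - z (o(v, z) = -2 + (-2 - z) = -4 - z)
n = 3 (n = 3 - (-11 + 1)*0 = 3 - (-10)*0 = 3 - 1*0 = 3 + 0 = 3)
K(Z) = -12 (K(Z) = 12*(-4 - 1*(-3)) = 12*(-4 + 3) = 12*(-1) = -12)
K(n) + (-131796 + 81644) = -12 + (-131796 + 81644) = -12 - 50152 = -50164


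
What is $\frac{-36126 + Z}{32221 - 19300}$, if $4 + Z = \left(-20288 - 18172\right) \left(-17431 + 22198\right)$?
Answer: $- \frac{3108050}{219} \approx -14192.0$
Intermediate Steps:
$Z = -183338824$ ($Z = -4 + \left(-20288 - 18172\right) \left(-17431 + 22198\right) = -4 - 183338820 = -183338824$)
$\frac{-36126 + Z}{32221 - 19300} = \frac{-36126 - 183338824}{32221 - 19300} = - \frac{183374950}{12921} = \left(-183374950\right) \frac{1}{12921} = - \frac{3108050}{219}$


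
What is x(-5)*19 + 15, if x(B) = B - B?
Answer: 15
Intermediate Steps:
x(B) = 0
x(-5)*19 + 15 = 0*19 + 15 = 0 + 15 = 15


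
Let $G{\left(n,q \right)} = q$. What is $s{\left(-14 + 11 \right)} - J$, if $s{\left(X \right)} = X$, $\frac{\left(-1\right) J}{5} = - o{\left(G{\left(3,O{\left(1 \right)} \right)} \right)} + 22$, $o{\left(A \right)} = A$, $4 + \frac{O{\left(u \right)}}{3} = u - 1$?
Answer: $167$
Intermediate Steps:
$O{\left(u \right)} = -15 + 3 u$ ($O{\left(u \right)} = -12 + 3 \left(u - 1\right) = -12 + 3 \left(-1 + u\right) = -12 + \left(-3 + 3 u\right) = -15 + 3 u$)
$J = -170$ ($J = - 5 \left(- (-15 + 3 \cdot 1) + 22\right) = - 5 \left(- (-15 + 3) + 22\right) = - 5 \left(\left(-1\right) \left(-12\right) + 22\right) = - 5 \left(12 + 22\right) = \left(-5\right) 34 = -170$)
$s{\left(-14 + 11 \right)} - J = \left(-14 + 11\right) - -170 = -3 + 170 = 167$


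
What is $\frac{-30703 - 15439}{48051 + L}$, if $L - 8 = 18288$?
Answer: $- \frac{46142}{66347} \approx -0.69547$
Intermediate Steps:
$L = 18296$ ($L = 8 + 18288 = 18296$)
$\frac{-30703 - 15439}{48051 + L} = \frac{-30703 - 15439}{48051 + 18296} = - \frac{46142}{66347}$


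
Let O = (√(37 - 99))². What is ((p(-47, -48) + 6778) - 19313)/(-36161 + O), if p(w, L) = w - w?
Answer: 12535/36223 ≈ 0.34605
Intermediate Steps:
p(w, L) = 0
O = -62 (O = (√(-62))² = (I*√62)² = -62)
((p(-47, -48) + 6778) - 19313)/(-36161 + O) = ((0 + 6778) - 19313)/(-36161 - 62) = (6778 - 19313)/(-36223) = -12535*(-1/36223) = 12535/36223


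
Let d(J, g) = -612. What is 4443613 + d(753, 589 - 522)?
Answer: 4443001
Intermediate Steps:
4443613 + d(753, 589 - 522) = 4443613 - 612 = 4443001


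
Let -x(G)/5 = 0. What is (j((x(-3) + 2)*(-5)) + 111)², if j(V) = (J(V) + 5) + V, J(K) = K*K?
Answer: 42436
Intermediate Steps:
J(K) = K²
x(G) = 0 (x(G) = -5*0 = 0)
j(V) = 5 + V + V² (j(V) = (V² + 5) + V = (5 + V²) + V = 5 + V + V²)
(j((x(-3) + 2)*(-5)) + 111)² = ((5 + (0 + 2)*(-5) + ((0 + 2)*(-5))²) + 111)² = ((5 + 2*(-5) + (2*(-5))²) + 111)² = ((5 - 10 + (-10)²) + 111)² = ((5 - 10 + 100) + 111)² = (95 + 111)² = 206² = 42436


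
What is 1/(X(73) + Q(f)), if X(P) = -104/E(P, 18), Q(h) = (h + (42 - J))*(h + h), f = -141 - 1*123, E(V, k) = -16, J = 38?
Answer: 2/274573 ≈ 7.2840e-6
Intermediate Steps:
f = -264 (f = -141 - 123 = -264)
Q(h) = 2*h*(4 + h) (Q(h) = (h + (42 - 1*38))*(h + h) = (h + (42 - 38))*(2*h) = (h + 4)*(2*h) = (4 + h)*(2*h) = 2*h*(4 + h))
X(P) = 13/2 (X(P) = -104/(-16) = -104*(-1/16) = 13/2)
1/(X(73) + Q(f)) = 1/(13/2 + 2*(-264)*(4 - 264)) = 1/(13/2 + 2*(-264)*(-260)) = 1/(13/2 + 137280) = 1/(274573/2) = 2/274573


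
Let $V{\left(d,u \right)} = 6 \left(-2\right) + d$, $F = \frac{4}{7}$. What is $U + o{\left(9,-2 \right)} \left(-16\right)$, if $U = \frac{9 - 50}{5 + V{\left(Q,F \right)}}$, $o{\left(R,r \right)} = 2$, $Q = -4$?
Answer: $- \frac{311}{11} \approx -28.273$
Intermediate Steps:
$F = \frac{4}{7}$ ($F = 4 \cdot \frac{1}{7} = \frac{4}{7} \approx 0.57143$)
$V{\left(d,u \right)} = -12 + d$
$U = \frac{41}{11}$ ($U = \frac{9 - 50}{5 - 16} = - \frac{41}{5 - 16} = - \frac{41}{-11} = \left(-41\right) \left(- \frac{1}{11}\right) = \frac{41}{11} \approx 3.7273$)
$U + o{\left(9,-2 \right)} \left(-16\right) = \frac{41}{11} + 2 \left(-16\right) = \frac{41}{11} - 32 = - \frac{311}{11}$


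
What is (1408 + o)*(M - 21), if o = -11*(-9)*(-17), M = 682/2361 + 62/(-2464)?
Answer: 1507918975/264432 ≈ 5702.5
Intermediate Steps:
M = 767033/2908752 (M = 682*(1/2361) + 62*(-1/2464) = 682/2361 - 31/1232 = 767033/2908752 ≈ 0.26370)
o = -1683 (o = 99*(-17) = -1683)
(1408 + o)*(M - 21) = (1408 - 1683)*(767033/2908752 - 21) = -275*(-60316759/2908752) = 1507918975/264432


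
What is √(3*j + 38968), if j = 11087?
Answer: √72229 ≈ 268.75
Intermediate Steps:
√(3*j + 38968) = √(3*11087 + 38968) = √(33261 + 38968) = √72229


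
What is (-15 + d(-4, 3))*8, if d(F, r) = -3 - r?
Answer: -168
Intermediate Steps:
(-15 + d(-4, 3))*8 = (-15 + (-3 - 1*3))*8 = (-15 + (-3 - 3))*8 = (-15 - 6)*8 = -21*8 = -168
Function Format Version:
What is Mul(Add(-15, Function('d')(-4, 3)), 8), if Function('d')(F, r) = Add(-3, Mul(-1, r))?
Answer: -168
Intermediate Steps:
Mul(Add(-15, Function('d')(-4, 3)), 8) = Mul(Add(-15, Add(-3, Mul(-1, 3))), 8) = Mul(Add(-15, Add(-3, -3)), 8) = Mul(Add(-15, -6), 8) = Mul(-21, 8) = -168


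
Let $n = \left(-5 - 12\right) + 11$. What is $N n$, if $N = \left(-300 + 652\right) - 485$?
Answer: $798$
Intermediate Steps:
$N = -133$ ($N = 352 - 485 = -133$)
$n = -6$ ($n = -17 + 11 = -6$)
$N n = \left(-133\right) \left(-6\right) = 798$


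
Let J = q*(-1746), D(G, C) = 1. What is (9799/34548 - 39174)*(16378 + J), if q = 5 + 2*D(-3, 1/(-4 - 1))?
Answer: -1406155121567/8637 ≈ -1.6281e+8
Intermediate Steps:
q = 7 (q = 5 + 2*1 = 5 + 2 = 7)
J = -12222 (J = 7*(-1746) = -12222)
(9799/34548 - 39174)*(16378 + J) = (9799/34548 - 39174)*(16378 - 12222) = (9799*(1/34548) - 39174)*4156 = (9799/34548 - 39174)*4156 = -1353373553/34548*4156 = -1406155121567/8637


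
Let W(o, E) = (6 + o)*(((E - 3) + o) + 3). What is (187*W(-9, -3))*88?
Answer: 592416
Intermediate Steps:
W(o, E) = (6 + o)*(E + o) (W(o, E) = (6 + o)*(((-3 + E) + o) + 3) = (6 + o)*((-3 + E + o) + 3) = (6 + o)*(E + o))
(187*W(-9, -3))*88 = (187*((-9)**2 + 6*(-3) + 6*(-9) - 3*(-9)))*88 = (187*(81 - 18 - 54 + 27))*88 = (187*36)*88 = 6732*88 = 592416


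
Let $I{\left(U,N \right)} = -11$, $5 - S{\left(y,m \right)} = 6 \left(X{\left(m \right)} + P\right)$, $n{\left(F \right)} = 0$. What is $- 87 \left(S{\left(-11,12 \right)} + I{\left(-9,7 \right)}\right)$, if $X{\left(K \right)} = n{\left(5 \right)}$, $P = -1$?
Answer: $0$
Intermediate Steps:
$X{\left(K \right)} = 0$
$S{\left(y,m \right)} = 11$ ($S{\left(y,m \right)} = 5 - 6 \left(0 - 1\right) = 5 - 6 \left(-1\right) = 5 - -6 = 5 + 6 = 11$)
$- 87 \left(S{\left(-11,12 \right)} + I{\left(-9,7 \right)}\right) = - 87 \left(11 - 11\right) = \left(-87\right) 0 = 0$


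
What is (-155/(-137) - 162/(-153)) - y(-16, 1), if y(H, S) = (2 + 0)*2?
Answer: -4215/2329 ≈ -1.8098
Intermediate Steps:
y(H, S) = 4 (y(H, S) = 2*2 = 4)
(-155/(-137) - 162/(-153)) - y(-16, 1) = (-155/(-137) - 162/(-153)) - 1*4 = (-155*(-1/137) - 162*(-1/153)) - 4 = (155/137 + 18/17) - 4 = 5101/2329 - 4 = -4215/2329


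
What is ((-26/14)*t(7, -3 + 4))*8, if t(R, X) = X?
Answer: -104/7 ≈ -14.857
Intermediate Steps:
((-26/14)*t(7, -3 + 4))*8 = ((-26/14)*(-3 + 4))*8 = (-26*1/14*1)*8 = -13/7*1*8 = -13/7*8 = -104/7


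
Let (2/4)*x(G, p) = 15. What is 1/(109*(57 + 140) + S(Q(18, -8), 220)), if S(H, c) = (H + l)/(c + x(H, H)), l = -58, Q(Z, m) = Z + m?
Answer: 125/2684101 ≈ 4.6571e-5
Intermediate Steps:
x(G, p) = 30 (x(G, p) = 2*15 = 30)
S(H, c) = (-58 + H)/(30 + c) (S(H, c) = (H - 58)/(c + 30) = (-58 + H)/(30 + c))
1/(109*(57 + 140) + S(Q(18, -8), 220)) = 1/(109*(57 + 140) + (-58 + (18 - 8))/(30 + 220)) = 1/(109*197 + (-58 + 10)/250) = 1/(21473 + (1/250)*(-48)) = 1/(21473 - 24/125) = 1/(2684101/125) = 125/2684101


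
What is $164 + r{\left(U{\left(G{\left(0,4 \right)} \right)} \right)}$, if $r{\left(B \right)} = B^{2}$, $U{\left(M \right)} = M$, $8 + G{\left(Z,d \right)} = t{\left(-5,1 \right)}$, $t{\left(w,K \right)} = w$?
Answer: $333$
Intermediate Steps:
$G{\left(Z,d \right)} = -13$ ($G{\left(Z,d \right)} = -8 - 5 = -13$)
$164 + r{\left(U{\left(G{\left(0,4 \right)} \right)} \right)} = 164 + \left(-13\right)^{2} = 164 + 169 = 333$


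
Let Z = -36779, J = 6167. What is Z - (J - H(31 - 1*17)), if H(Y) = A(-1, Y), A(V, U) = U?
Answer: -42932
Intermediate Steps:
H(Y) = Y
Z - (J - H(31 - 1*17)) = -36779 - (6167 - (31 - 1*17)) = -36779 - (6167 - (31 - 17)) = -36779 - (6167 - 1*14) = -36779 - (6167 - 14) = -36779 - 1*6153 = -36779 - 6153 = -42932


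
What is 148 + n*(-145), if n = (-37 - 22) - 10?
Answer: 10153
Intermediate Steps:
n = -69 (n = -59 - 10 = -69)
148 + n*(-145) = 148 - 69*(-145) = 148 + 10005 = 10153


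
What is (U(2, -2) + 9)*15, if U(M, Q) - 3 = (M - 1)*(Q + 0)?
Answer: 150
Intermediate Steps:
U(M, Q) = 3 + Q*(-1 + M) (U(M, Q) = 3 + (M - 1)*(Q + 0) = 3 + (-1 + M)*Q = 3 + Q*(-1 + M))
(U(2, -2) + 9)*15 = ((3 - 1*(-2) + 2*(-2)) + 9)*15 = ((3 + 2 - 4) + 9)*15 = (1 + 9)*15 = 10*15 = 150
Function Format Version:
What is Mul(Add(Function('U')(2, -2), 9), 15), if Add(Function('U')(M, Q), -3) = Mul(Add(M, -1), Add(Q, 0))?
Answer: 150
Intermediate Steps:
Function('U')(M, Q) = Add(3, Mul(Q, Add(-1, M))) (Function('U')(M, Q) = Add(3, Mul(Add(M, -1), Add(Q, 0))) = Add(3, Mul(Add(-1, M), Q)) = Add(3, Mul(Q, Add(-1, M))))
Mul(Add(Function('U')(2, -2), 9), 15) = Mul(Add(Add(3, Mul(-1, -2), Mul(2, -2)), 9), 15) = Mul(Add(Add(3, 2, -4), 9), 15) = Mul(Add(1, 9), 15) = Mul(10, 15) = 150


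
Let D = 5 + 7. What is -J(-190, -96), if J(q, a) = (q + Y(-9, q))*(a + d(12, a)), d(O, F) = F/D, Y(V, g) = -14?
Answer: -21216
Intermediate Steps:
D = 12
d(O, F) = F/12
J(q, a) = 13*a*(-14 + q)/12 (J(q, a) = (q - 14)*(a + a/12) = (-14 + q)*(13*a/12) = 13*a*(-14 + q)/12)
-J(-190, -96) = -13*(-96)*(-14 - 190)/12 = -13*(-96)*(-204)/12 = -1*21216 = -21216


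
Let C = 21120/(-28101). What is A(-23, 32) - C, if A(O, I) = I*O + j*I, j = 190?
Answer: 50064288/9367 ≈ 5344.8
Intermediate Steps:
C = -7040/9367 (C = 21120*(-1/28101) = -7040/9367 ≈ -0.75157)
A(O, I) = 190*I + I*O (A(O, I) = I*O + 190*I = 190*I + I*O)
A(-23, 32) - C = 32*(190 - 23) - 1*(-7040/9367) = 32*167 + 7040/9367 = 5344 + 7040/9367 = 50064288/9367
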